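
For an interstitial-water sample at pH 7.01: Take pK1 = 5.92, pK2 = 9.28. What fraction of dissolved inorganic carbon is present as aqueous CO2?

α₀ = 0.0748

α₀ = 1 / (1 + K1/[H⁺] + K1K2/[H⁺]²) = 1 / (1 + 10^+1.09 + 10^-1.18)
   = 1 / (1 + 12.303 + 0.066069) = 1/13.369 = 0.07480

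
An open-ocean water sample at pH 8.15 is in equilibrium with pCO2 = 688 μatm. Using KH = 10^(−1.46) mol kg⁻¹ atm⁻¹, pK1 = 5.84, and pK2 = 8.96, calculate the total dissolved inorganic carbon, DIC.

DIC = 5.65 mmol/kg

[CO2*] = KH · pCO2 = 10^(−1.46) × 688×10^-6 = 2.386×10^-5 mol/kg
α₀ = 1/(1 + K1/[H⁺] + K1K2/[H⁺]²) = 1/(1 + 10^+2.31 + 10^+1.50) = 0.004223
DIC = [CO2*]/α₀ = 2.386×10^-5 / 0.004223 = 5.65 mmol/kg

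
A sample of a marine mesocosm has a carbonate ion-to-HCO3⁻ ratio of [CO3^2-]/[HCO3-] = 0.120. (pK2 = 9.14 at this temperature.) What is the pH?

pH = 8.22

From K2 = [H⁺][CO3^2-]/[HCO3-]:  pH = pK2 + log₁₀([CO3^2-]/[HCO3-])
log₁₀(0.120) = -0.921
pH = 9.14 + (-0.921) = 8.22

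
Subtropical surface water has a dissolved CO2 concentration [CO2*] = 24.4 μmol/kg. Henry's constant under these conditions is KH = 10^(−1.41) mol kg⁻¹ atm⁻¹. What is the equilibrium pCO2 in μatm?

pCO2 = 627 μatm

KH = 10^(−1.41) = 3.890×10^-2 mol kg⁻¹ atm⁻¹
pCO2 = [CO2*]/KH = 24.4×10^-6 / 3.890×10^-2 = 6.27×10^-4 atm = 627 μatm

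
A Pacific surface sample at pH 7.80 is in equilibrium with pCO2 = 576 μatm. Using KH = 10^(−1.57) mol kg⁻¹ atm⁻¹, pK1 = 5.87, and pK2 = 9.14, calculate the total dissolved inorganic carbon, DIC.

DIC = 1.40 mmol/kg

[CO2*] = KH · pCO2 = 10^(−1.57) × 576×10^-6 = 1.550×10^-5 mol/kg
α₀ = 1/(1 + K1/[H⁺] + K1K2/[H⁺]²) = 1/(1 + 10^+1.93 + 10^+0.59) = 0.01111
DIC = [CO2*]/α₀ = 1.550×10^-5 / 0.01111 = 1.40 mmol/kg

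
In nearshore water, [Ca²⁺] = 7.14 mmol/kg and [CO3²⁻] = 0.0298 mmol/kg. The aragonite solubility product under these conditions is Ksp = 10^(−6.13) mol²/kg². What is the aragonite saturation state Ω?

Ω = 0.287

Ksp = 10^(−6.13) = 7.413×10^-7
Ω = [Ca²⁺][CO3²⁻]/Ksp = (7.14×10^-3)(0.0298×10^-3) / 7.413×10^-7 = 0.287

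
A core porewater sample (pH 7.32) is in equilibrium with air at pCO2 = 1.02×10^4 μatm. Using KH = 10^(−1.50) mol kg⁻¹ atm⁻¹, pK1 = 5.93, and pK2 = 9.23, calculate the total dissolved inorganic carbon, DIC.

DIC = 8.34 mmol/kg

[CO2*] = KH · pCO2 = 10^(−1.50) × 1.02×10^4×10^-6 = 3.226×10^-4 mol/kg
α₀ = 1/(1 + K1/[H⁺] + K1K2/[H⁺]²) = 1/(1 + 10^+1.39 + 10^-0.52) = 0.03869
DIC = [CO2*]/α₀ = 3.226×10^-4 / 0.03869 = 8.34 mmol/kg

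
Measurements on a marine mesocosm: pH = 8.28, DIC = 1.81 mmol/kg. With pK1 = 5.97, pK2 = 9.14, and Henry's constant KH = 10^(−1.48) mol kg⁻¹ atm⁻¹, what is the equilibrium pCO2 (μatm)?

pCO2 = 234 μatm

α₀ = 1 / (1 + K1/[H⁺] + K1K2/[H⁺]²) = 1 / (1 + 10^+2.31 + 10^+1.45)
   = 1 / (1 + 204.17 + 28.184) = 1/233.36 = 0.004285
[CO2*] = α₀ × DIC = 0.004285 × 1.81 = 0.007756 mmol/kg = 7.756 μmol/kg
pCO2 = [CO2*]/KH = 7.756×10^-6 / 3.311×10^-2 = 234 μatm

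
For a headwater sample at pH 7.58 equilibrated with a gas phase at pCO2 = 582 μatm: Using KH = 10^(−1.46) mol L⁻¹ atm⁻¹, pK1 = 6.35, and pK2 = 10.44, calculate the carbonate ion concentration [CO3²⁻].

[CO2*] = KH · pCO2 = 10^(−1.46) × 582×10^-6 = 2.018×10^-5 mol/L
α₀ = 1/(1 + K1/[H⁺] + K1K2/[H⁺]²) = 1/(1 + 10^+1.23 + 10^-1.63) = 0.05554
DIC = [CO2*]/α₀ = 2.018×10^-5 / 0.05554 = 0.3634 mmol/L
[CO3²⁻] = α₂·DIC; α₂ = 0.001302, so [CO3²⁻] = 0.001302 × 0.3634 = 0.000473 mmol/L = 0.473 μmol/L

[CO3²⁻] = 0.473 μmol/L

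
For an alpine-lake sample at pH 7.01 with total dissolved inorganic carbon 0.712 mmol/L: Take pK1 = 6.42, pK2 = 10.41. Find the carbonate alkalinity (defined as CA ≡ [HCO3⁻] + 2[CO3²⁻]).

CA = [HCO3⁻] + 2[CO3²⁻] = (α₁ + 2α₂)·DIC
At pH 7.01: [H⁺]/K1 = 10^-0.59 = 0.25704, K2/[H⁺] = 10^-3.40 = 0.00039811
α₁ = 1/(1 + 0.25704 + 0.00039811) = 1/1.2574 = 0.7953; α₂ = α₁·K2/[H⁺] = 0.0003166
α₁ + 2α₂ = 0.7959
CA = 0.7959 × 0.712 = 0.567 mmol/L

CA = 0.567 mmol/L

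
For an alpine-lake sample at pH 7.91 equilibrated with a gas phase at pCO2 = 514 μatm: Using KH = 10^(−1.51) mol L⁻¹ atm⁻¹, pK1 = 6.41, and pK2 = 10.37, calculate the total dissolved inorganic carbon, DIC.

[CO2*] = KH · pCO2 = 10^(−1.51) × 514×10^-6 = 1.588×10^-5 mol/L
α₀ = 1/(1 + K1/[H⁺] + K1K2/[H⁺]²) = 1/(1 + 10^+1.50 + 10^-0.96) = 0.03055
DIC = [CO2*]/α₀ = 1.588×10^-5 / 0.03055 = 0.520 mmol/L

DIC = 0.520 mmol/L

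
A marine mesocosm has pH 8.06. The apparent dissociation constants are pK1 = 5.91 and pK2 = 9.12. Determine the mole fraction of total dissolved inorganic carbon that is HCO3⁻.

α₁ = 0.914

α₁ = 1 / (1 + [H⁺]/K1 + K2/[H⁺]) = 1 / (1 + 10^-2.15 + 10^-1.06)
   = 1 / (1 + 0.0070795 + 0.087096) = 1/1.0942 = 0.9139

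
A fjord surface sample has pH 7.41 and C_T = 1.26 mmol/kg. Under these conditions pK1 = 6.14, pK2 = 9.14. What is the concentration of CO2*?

[CO2*] = 0.0631 mmol/kg

α₀ = 1 / (1 + K1/[H⁺] + K1K2/[H⁺]²) = 1 / (1 + 10^+1.27 + 10^-0.46)
   = 1 / (1 + 18.621 + 0.34674) = 1/19.968 = 0.05008
[CO2*] = α₀ × DIC = 0.05008 × 1.26 = 0.0631 mmol/kg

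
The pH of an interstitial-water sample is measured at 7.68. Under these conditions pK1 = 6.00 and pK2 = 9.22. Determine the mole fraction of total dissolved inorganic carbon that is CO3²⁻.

α₂ = 1 / (1 + [H⁺]/K2 + [H⁺]²/(K1K2)) = 1 / (1 + 10^+1.54 + 10^-0.14)
   = 1 / (1 + 34.674 + 0.72444) = 1/36.398 = 0.02747

α₂ = 0.0275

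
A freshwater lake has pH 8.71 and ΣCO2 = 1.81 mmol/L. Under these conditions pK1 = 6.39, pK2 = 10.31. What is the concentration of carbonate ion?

[CO3²⁻] = 0.0441 mmol/L

α₂ = 1 / (1 + [H⁺]/K2 + [H⁺]²/(K1K2)) = 1 / (1 + 10^+1.60 + 10^-0.72)
   = 1 / (1 + 39.811 + 0.19055) = 1/41.001 = 0.02439
[CO3²⁻] = α₂ × DIC = 0.02439 × 1.81 = 0.0441 mmol/L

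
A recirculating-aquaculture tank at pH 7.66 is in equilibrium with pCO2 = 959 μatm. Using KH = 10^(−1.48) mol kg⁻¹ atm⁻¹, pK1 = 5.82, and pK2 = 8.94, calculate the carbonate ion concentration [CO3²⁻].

[CO2*] = KH · pCO2 = 10^(−1.48) × 959×10^-6 = 3.176×10^-5 mol/kg
α₀ = 1/(1 + K1/[H⁺] + K1K2/[H⁺]²) = 1/(1 + 10^+1.84 + 10^+0.56) = 0.01355
DIC = [CO2*]/α₀ = 3.176×10^-5 / 0.01355 = 2.344 mmol/kg
[CO3²⁻] = α₂·DIC; α₂ = 0.04919, so [CO3²⁻] = 0.04919 × 2.344 = 0.115 mmol/kg

[CO3²⁻] = 0.115 mmol/kg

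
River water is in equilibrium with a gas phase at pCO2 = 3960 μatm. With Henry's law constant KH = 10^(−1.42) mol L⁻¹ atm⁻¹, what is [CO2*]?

KH = 10^(−1.42) = 3.802×10^-2 mol L⁻¹ atm⁻¹
[CO2*] = KH · pCO2 = 3.802×10^-2 × 3960×10^-6 atm = 1.51×10^-4 mol/L

[CO2*] = 151 μmol/L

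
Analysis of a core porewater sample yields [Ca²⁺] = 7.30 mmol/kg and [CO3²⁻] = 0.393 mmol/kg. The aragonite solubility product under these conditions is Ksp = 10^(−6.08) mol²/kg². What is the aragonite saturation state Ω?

Ksp = 10^(−6.08) = 8.318×10^-7
Ω = [Ca²⁺][CO3²⁻]/Ksp = (7.30×10^-3)(0.393×10^-3) / 8.318×10^-7 = 3.45

Ω = 3.45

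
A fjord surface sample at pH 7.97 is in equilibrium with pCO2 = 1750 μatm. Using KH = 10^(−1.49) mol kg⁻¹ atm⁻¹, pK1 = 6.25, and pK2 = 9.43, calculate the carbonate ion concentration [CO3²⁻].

[CO2*] = KH · pCO2 = 10^(−1.49) × 1750×10^-6 = 5.663×10^-5 mol/kg
α₀ = 1/(1 + K1/[H⁺] + K1K2/[H⁺]²) = 1/(1 + 10^+1.72 + 10^+0.26) = 0.01808
DIC = [CO2*]/α₀ = 5.663×10^-5 / 0.01808 = 3.132 mmol/kg
[CO3²⁻] = α₂·DIC; α₂ = 0.03291, so [CO3²⁻] = 0.03291 × 3.132 = 0.103 mmol/kg

[CO3²⁻] = 0.103 mmol/kg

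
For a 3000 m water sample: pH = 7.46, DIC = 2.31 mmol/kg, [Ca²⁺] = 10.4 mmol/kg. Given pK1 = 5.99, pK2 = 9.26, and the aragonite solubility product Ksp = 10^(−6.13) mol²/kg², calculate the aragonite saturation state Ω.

Ω = 0.489

α₂ = 1 / (1 + [H⁺]/K2 + [H⁺]²/(K1K2)) = 1 / (1 + 10^+1.80 + 10^+0.33)
   = 1 / (1 + 63.096 + 2.1380) = 1/66.234 = 0.01510
[CO3²⁻] = α₂ × DIC = 0.01510 × 2.31 = 0.03488 mmol/kg
Ksp = 10^(−6.13) = 7.413×10^-7
Ω = [Ca²⁺][CO3²⁻]/Ksp = (10.4×10^-3)(3.488×10^-5) / 7.413×10^-7 = 0.489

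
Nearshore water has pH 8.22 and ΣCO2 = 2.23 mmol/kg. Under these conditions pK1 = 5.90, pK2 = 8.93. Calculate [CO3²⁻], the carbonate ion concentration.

[CO3²⁻] = 0.362 mmol/kg

α₂ = 1 / (1 + [H⁺]/K2 + [H⁺]²/(K1K2)) = 1 / (1 + 10^+0.71 + 10^-1.61)
   = 1 / (1 + 5.1286 + 0.024547) = 1/6.1532 = 0.1625
[CO3²⁻] = α₂ × DIC = 0.1625 × 2.23 = 0.362 mmol/kg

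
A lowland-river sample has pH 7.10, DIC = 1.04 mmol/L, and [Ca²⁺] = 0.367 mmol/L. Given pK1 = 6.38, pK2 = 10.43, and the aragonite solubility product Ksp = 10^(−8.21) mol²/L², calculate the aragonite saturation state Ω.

Ω = 0.0243

α₂ = 1 / (1 + [H⁺]/K2 + [H⁺]²/(K1K2)) = 1 / (1 + 10^+3.33 + 10^+2.61)
   = 1 / (1 + 2138.0 + 407.38) = 1/2546.3 = 0.0003927
[CO3²⁻] = α₂ × DIC = 0.0003927 × 1.04 = 0.0004084 mmol/L = 0.4084 μmol/L
Ksp = 10^(−8.21) = 6.166×10^-9
Ω = [Ca²⁺][CO3²⁻]/Ksp = (0.367×10^-3)(4.084×10^-7) / 6.166×10^-9 = 0.0243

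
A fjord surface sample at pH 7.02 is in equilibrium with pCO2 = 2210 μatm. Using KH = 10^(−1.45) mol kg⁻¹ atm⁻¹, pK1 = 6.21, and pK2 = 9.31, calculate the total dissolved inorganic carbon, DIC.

DIC = 0.587 mmol/kg

[CO2*] = KH · pCO2 = 10^(−1.45) × 2210×10^-6 = 7.841×10^-5 mol/kg
α₀ = 1/(1 + K1/[H⁺] + K1K2/[H⁺]²) = 1/(1 + 10^+0.81 + 10^-1.48) = 0.1335
DIC = [CO2*]/α₀ = 7.841×10^-5 / 0.1335 = 0.587 mmol/kg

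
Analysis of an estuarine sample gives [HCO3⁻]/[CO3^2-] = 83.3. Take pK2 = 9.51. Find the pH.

pH = 7.59

From K2 = [H⁺][CO3^2-]/[HCO3⁻]:  pH = pK2 − log₁₀([HCO3⁻]/[CO3^2-])
log₁₀(83.3) = +1.921
pH = 9.51 − (+1.921) = 7.59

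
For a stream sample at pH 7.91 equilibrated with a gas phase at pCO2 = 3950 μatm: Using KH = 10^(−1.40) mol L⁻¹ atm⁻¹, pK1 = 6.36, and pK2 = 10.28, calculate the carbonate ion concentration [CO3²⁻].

[CO2*] = KH · pCO2 = 10^(−1.40) × 3950×10^-6 = 1.573×10^-4 mol/L
α₀ = 1/(1 + K1/[H⁺] + K1K2/[H⁺]²) = 1/(1 + 10^+1.55 + 10^-0.82) = 0.02730
DIC = [CO2*]/α₀ = 1.573×10^-4 / 0.02730 = 5.761 mmol/L
[CO3²⁻] = α₂·DIC; α₂ = 0.004132, so [CO3²⁻] = 0.004132 × 5.761 = 0.0238 mmol/L

[CO3²⁻] = 0.0238 mmol/L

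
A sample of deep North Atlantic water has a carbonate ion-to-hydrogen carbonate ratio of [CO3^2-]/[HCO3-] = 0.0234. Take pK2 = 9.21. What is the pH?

pH = 7.58

From K2 = [H⁺][CO3^2-]/[HCO3-]:  pH = pK2 + log₁₀([CO3^2-]/[HCO3-])
log₁₀(0.0234) = -1.631
pH = 9.21 + (-1.631) = 7.58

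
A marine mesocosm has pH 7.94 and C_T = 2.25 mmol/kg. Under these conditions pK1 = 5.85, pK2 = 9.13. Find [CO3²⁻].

[CO3²⁻] = 0.135 mmol/kg

α₂ = 1 / (1 + [H⁺]/K2 + [H⁺]²/(K1K2)) = 1 / (1 + 10^+1.19 + 10^-0.90)
   = 1 / (1 + 15.488 + 0.12589) = 1/16.614 = 0.06019
[CO3²⁻] = α₂ × DIC = 0.06019 × 2.25 = 0.135 mmol/kg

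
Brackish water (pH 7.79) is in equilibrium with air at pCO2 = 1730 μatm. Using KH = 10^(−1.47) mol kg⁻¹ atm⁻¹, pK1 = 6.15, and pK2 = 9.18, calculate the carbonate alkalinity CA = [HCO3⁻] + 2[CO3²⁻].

[CO2*] = KH · pCO2 = 10^(−1.47) × 1730×10^-6 = 5.862×10^-5 mol/kg
α₀ = 1/(1 + K1/[H⁺] + K1K2/[H⁺]²) = 1/(1 + 10^+1.64 + 10^+0.25) = 0.02154
DIC = [CO2*]/α₀ = 5.862×10^-5 / 0.02154 = 2.722 mmol/kg
CA = (α₁ + 2α₂)·DIC = (0.9402 + 2×0.03830) × 2.722 = 2.77 mmol/kg

CA = 2.77 mmol/kg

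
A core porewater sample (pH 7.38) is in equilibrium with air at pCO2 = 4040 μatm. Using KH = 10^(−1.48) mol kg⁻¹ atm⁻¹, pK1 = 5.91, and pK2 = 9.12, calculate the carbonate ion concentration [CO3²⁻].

[CO3²⁻] = 0.0718 mmol/kg

[CO2*] = KH · pCO2 = 10^(−1.48) × 4040×10^-6 = 1.338×10^-4 mol/kg
α₀ = 1/(1 + K1/[H⁺] + K1K2/[H⁺]²) = 1/(1 + 10^+1.47 + 10^-0.27) = 0.03221
DIC = [CO2*]/α₀ = 1.338×10^-4 / 0.03221 = 4.154 mmol/kg
[CO3²⁻] = α₂·DIC; α₂ = 0.01730, so [CO3²⁻] = 0.01730 × 4.154 = 0.0718 mmol/kg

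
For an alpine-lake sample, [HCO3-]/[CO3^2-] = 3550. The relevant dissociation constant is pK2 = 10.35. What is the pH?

pH = 6.80

From K2 = [H⁺][CO3^2-]/[HCO3-]:  pH = pK2 − log₁₀([HCO3-]/[CO3^2-])
log₁₀(3550) = +3.550
pH = 10.35 − (+3.550) = 6.80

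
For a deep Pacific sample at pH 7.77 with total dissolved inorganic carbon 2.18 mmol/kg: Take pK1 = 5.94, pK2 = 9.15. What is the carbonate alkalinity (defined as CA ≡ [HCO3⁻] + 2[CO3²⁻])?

CA = 2.24 mmol/kg

CA = [HCO3⁻] + 2[CO3²⁻] = (α₁ + 2α₂)·DIC
At pH 7.77: [H⁺]/K1 = 10^-1.83 = 0.014791, K2/[H⁺] = 10^-1.38 = 0.041687
α₁ = 1/(1 + 0.014791 + 0.041687) = 1/1.0565 = 0.9465; α₂ = α₁·K2/[H⁺] = 0.03946
α₁ + 2α₂ = 1.0255
CA = 1.0255 × 2.18 = 2.24 mmol/kg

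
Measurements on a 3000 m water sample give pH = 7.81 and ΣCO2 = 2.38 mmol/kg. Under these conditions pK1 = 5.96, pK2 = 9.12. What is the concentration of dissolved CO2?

[CO2*] = 0.0316 mmol/kg

α₀ = 1 / (1 + K1/[H⁺] + K1K2/[H⁺]²) = 1 / (1 + 10^+1.85 + 10^+0.54)
   = 1 / (1 + 70.795 + 3.4674) = 1/75.262 = 0.01329
[CO2*] = α₀ × DIC = 0.01329 × 2.38 = 0.0316 mmol/kg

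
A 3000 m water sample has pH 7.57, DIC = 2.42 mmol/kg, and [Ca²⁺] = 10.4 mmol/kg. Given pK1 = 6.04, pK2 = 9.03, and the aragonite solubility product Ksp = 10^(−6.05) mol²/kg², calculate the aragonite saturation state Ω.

α₂ = 1 / (1 + [H⁺]/K2 + [H⁺]²/(K1K2)) = 1 / (1 + 10^+1.46 + 10^-0.07)
   = 1 / (1 + 28.840 + 0.85114) = 1/30.691 = 0.03258
[CO3²⁻] = α₂ × DIC = 0.03258 × 2.42 = 0.07885 mmol/kg
Ksp = 10^(−6.05) = 8.913×10^-7
Ω = [Ca²⁺][CO3²⁻]/Ksp = (10.4×10^-3)(7.885×10^-5) / 8.913×10^-7 = 0.920

Ω = 0.920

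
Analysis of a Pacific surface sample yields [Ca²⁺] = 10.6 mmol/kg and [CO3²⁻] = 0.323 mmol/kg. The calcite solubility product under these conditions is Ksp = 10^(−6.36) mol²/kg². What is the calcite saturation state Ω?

Ksp = 10^(−6.36) = 4.365×10^-7
Ω = [Ca²⁺][CO3²⁻]/Ksp = (10.6×10^-3)(0.323×10^-3) / 4.365×10^-7 = 7.84

Ω = 7.84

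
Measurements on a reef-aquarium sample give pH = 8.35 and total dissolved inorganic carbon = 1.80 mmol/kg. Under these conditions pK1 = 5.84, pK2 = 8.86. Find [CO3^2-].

α₂ = 1 / (1 + [H⁺]/K2 + [H⁺]²/(K1K2)) = 1 / (1 + 10^+0.51 + 10^-2.00)
   = 1 / (1 + 3.2359 + 0.010000) = 1/4.2459 = 0.2355
[CO3²⁻] = α₂ × DIC = 0.2355 × 1.80 = 0.424 mmol/kg

[CO3²⁻] = 0.424 mmol/kg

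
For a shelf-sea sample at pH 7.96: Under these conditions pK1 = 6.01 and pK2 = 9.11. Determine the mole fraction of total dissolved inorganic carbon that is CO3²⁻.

α₂ = 0.0654

α₂ = 1 / (1 + [H⁺]/K2 + [H⁺]²/(K1K2)) = 1 / (1 + 10^+1.15 + 10^-0.80)
   = 1 / (1 + 14.125 + 0.15849) = 1/15.284 = 0.06543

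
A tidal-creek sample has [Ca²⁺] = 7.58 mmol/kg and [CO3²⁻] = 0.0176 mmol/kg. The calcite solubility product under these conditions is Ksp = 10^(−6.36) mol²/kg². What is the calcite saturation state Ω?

Ω = 0.306

Ksp = 10^(−6.36) = 4.365×10^-7
Ω = [Ca²⁺][CO3²⁻]/Ksp = (7.58×10^-3)(0.0176×10^-3) / 4.365×10^-7 = 0.306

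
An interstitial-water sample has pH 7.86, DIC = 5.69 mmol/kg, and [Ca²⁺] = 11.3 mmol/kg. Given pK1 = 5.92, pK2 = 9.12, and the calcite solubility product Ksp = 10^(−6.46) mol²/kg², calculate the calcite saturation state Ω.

α₂ = 1 / (1 + [H⁺]/K2 + [H⁺]²/(K1K2)) = 1 / (1 + 10^+1.26 + 10^-0.68)
   = 1 / (1 + 18.197 + 0.20893) = 1/19.406 = 0.05153
[CO3²⁻] = α₂ × DIC = 0.05153 × 5.69 = 0.2932 mmol/kg
Ksp = 10^(−6.46) = 3.467×10^-7
Ω = [Ca²⁺][CO3²⁻]/Ksp = (11.3×10^-3)(2.932×10^-4) / 3.467×10^-7 = 9.56

Ω = 9.56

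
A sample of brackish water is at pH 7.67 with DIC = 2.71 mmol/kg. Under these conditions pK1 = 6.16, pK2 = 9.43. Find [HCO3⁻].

α₁ = 1 / (1 + [H⁺]/K1 + K2/[H⁺]) = 1 / (1 + 10^-1.51 + 10^-1.76)
   = 1 / (1 + 0.030903 + 0.017378) = 1/1.0483 = 0.9539
[HCO3⁻] = α₁ × DIC = 0.9539 × 2.71 = 2.59 mmol/kg

[HCO3⁻] = 2.59 mmol/kg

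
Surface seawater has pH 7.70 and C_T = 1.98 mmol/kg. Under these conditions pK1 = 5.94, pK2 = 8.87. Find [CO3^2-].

α₂ = 1 / (1 + [H⁺]/K2 + [H⁺]²/(K1K2)) = 1 / (1 + 10^+1.17 + 10^-0.59)
   = 1 / (1 + 14.791 + 0.25704) = 1/16.048 = 0.06231
[CO3²⁻] = α₂ × DIC = 0.06231 × 1.98 = 0.123 mmol/kg

[CO3²⁻] = 0.123 mmol/kg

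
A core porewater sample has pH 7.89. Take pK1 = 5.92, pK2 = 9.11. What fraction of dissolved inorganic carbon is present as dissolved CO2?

α₀ = 0.0100

α₀ = 1 / (1 + K1/[H⁺] + K1K2/[H⁺]²) = 1 / (1 + 10^+1.97 + 10^+0.75)
   = 1 / (1 + 93.325 + 5.6234) = 1/99.949 = 0.01001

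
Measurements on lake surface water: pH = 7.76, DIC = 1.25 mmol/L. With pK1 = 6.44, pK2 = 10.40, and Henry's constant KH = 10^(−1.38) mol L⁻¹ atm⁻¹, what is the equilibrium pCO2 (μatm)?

α₀ = 1 / (1 + K1/[H⁺] + K1K2/[H⁺]²) = 1 / (1 + 10^+1.32 + 10^-1.32)
   = 1 / (1 + 20.893 + 0.047863) = 1/21.941 = 0.04558
[CO2*] = α₀ × DIC = 0.04558 × 1.25 = 0.05697 mmol/L
pCO2 = [CO2*]/KH = 5.697×10^-5 / 4.169×10^-2 = 1370 μatm

pCO2 = 1370 μatm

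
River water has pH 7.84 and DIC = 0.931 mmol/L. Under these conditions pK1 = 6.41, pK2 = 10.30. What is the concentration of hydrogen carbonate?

α₁ = 1 / (1 + [H⁺]/K1 + K2/[H⁺]) = 1 / (1 + 10^-1.43 + 10^-2.46)
   = 1 / (1 + 0.037154 + 0.0034674) = 1/1.0406 = 0.9610
[HCO3⁻] = α₁ × DIC = 0.9610 × 0.931 = 0.895 mmol/L

[HCO3⁻] = 0.895 mmol/L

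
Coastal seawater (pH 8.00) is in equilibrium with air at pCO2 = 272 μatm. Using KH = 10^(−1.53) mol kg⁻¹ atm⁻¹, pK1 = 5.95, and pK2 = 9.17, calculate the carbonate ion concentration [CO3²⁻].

[CO3²⁻] = 0.0609 mmol/kg

[CO2*] = KH · pCO2 = 10^(−1.53) × 272×10^-6 = 8.027×10^-6 mol/kg
α₀ = 1/(1 + K1/[H⁺] + K1K2/[H⁺]²) = 1/(1 + 10^+2.05 + 10^+0.88) = 0.008279
DIC = [CO2*]/α₀ = 8.027×10^-6 / 0.008279 = 0.9696 mmol/kg
[CO3²⁻] = α₂·DIC; α₂ = 0.06280, so [CO3²⁻] = 0.06280 × 0.9696 = 0.0609 mmol/kg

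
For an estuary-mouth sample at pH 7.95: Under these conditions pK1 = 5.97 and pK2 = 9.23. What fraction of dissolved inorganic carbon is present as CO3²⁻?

α₂ = 0.0494

α₂ = 1 / (1 + [H⁺]/K2 + [H⁺]²/(K1K2)) = 1 / (1 + 10^+1.28 + 10^-0.70)
   = 1 / (1 + 19.055 + 0.19953) = 1/20.254 = 0.04937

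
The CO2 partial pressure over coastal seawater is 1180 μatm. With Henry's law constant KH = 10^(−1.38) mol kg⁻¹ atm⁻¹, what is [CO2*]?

[CO2*] = 49.2 μmol/kg

KH = 10^(−1.38) = 4.169×10^-2 mol kg⁻¹ atm⁻¹
[CO2*] = KH · pCO2 = 4.169×10^-2 × 1180×10^-6 atm = 4.92×10^-5 mol/kg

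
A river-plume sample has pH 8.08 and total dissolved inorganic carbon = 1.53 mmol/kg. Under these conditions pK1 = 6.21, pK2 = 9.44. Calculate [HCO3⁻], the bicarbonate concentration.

α₁ = 1 / (1 + [H⁺]/K1 + K2/[H⁺]) = 1 / (1 + 10^-1.87 + 10^-1.36)
   = 1 / (1 + 0.013490 + 0.043652) = 1/1.0571 = 0.9459
[HCO3⁻] = α₁ × DIC = 0.9459 × 1.53 = 1.45 mmol/kg

[HCO3⁻] = 1.45 mmol/kg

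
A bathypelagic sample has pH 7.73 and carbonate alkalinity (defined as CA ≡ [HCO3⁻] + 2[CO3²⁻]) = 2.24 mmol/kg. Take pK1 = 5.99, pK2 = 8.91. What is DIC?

CA = [HCO3⁻] + 2[CO3²⁻] = (α₁ + 2α₂)·DIC
At pH 7.73: [H⁺]/K1 = 10^-1.74 = 0.018197, K2/[H⁺] = 10^-1.18 = 0.066069
α₁ = 1/(1 + 0.018197 + 0.066069) = 1/1.0843 = 0.9223; α₂ = α₁·K2/[H⁺] = 0.06093
α₁ + 2α₂ = 1.0442
DIC = CA / (α₁ + 2α₂) = 2.24 / 1.0442 = 2.15 mmol/kg

DIC = 2.15 mmol/kg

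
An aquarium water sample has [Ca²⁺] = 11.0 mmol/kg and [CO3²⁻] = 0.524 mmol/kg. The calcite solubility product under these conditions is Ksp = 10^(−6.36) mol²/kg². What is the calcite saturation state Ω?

Ksp = 10^(−6.36) = 4.365×10^-7
Ω = [Ca²⁺][CO3²⁻]/Ksp = (11.0×10^-3)(0.524×10^-3) / 4.365×10^-7 = 13.2

Ω = 13.2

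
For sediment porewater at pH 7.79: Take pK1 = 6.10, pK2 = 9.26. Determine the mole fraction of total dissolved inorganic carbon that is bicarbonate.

α₁ = 0.948

α₁ = 1 / (1 + [H⁺]/K1 + K2/[H⁺]) = 1 / (1 + 10^-1.69 + 10^-1.47)
   = 1 / (1 + 0.020417 + 0.033884) = 1/1.0543 = 0.9485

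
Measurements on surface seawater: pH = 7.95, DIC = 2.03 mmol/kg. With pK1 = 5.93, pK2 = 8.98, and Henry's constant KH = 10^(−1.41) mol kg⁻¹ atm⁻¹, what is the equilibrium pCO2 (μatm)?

α₀ = 1 / (1 + K1/[H⁺] + K1K2/[H⁺]²) = 1 / (1 + 10^+2.02 + 10^+0.99)
   = 1 / (1 + 104.71 + 9.7724) = 1/115.49 = 0.008659
[CO2*] = α₀ × DIC = 0.008659 × 2.03 = 0.01758 mmol/kg = 17.58 μmol/kg
pCO2 = [CO2*]/KH = 1.758×10^-5 / 3.890×10^-2 = 452 μatm

pCO2 = 452 μatm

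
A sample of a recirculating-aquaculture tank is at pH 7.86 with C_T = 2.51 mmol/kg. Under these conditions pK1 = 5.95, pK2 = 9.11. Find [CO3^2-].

α₂ = 1 / (1 + [H⁺]/K2 + [H⁺]²/(K1K2)) = 1 / (1 + 10^+1.25 + 10^-0.66)
   = 1 / (1 + 17.783 + 0.21878) = 1/19.002 = 0.05263
[CO3²⁻] = α₂ × DIC = 0.05263 × 2.51 = 0.132 mmol/kg

[CO3²⁻] = 0.132 mmol/kg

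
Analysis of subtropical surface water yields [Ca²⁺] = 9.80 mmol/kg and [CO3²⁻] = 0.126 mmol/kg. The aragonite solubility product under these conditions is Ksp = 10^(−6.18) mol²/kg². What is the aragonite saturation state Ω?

Ω = 1.87

Ksp = 10^(−6.18) = 6.607×10^-7
Ω = [Ca²⁺][CO3²⁻]/Ksp = (9.80×10^-3)(0.126×10^-3) / 6.607×10^-7 = 1.87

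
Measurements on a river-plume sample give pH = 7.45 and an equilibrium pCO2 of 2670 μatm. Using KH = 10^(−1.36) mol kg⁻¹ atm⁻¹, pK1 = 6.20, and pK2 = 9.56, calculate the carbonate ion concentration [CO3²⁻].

[CO2*] = KH · pCO2 = 10^(−1.36) × 2670×10^-6 = 1.165×10^-4 mol/kg
α₀ = 1/(1 + K1/[H⁺] + K1K2/[H⁺]²) = 1/(1 + 10^+1.25 + 10^-0.86) = 0.05285
DIC = [CO2*]/α₀ = 1.165×10^-4 / 0.05285 = 2.205 mmol/kg
[CO3²⁻] = α₂·DIC; α₂ = 0.007296, so [CO3²⁻] = 0.007296 × 2.205 = 0.0161 mmol/kg = 16.1 μmol/kg

[CO3²⁻] = 16.1 μmol/kg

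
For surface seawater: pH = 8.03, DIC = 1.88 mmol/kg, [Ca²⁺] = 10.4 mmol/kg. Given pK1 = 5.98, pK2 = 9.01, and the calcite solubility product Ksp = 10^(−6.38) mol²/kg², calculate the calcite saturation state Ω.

Ω = 4.41

α₂ = 1 / (1 + [H⁺]/K2 + [H⁺]²/(K1K2)) = 1 / (1 + 10^+0.98 + 10^-1.07)
   = 1 / (1 + 9.5499 + 0.085114) = 1/10.635 = 0.09403
[CO3²⁻] = α₂ × DIC = 0.09403 × 1.88 = 0.1768 mmol/kg
Ksp = 10^(−6.38) = 4.169×10^-7
Ω = [Ca²⁺][CO3²⁻]/Ksp = (10.4×10^-3)(1.768×10^-4) / 4.169×10^-7 = 4.41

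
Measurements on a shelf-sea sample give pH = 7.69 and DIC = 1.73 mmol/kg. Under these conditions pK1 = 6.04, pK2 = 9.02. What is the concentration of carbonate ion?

[CO3²⁻] = 0.0757 mmol/kg

α₂ = 1 / (1 + [H⁺]/K2 + [H⁺]²/(K1K2)) = 1 / (1 + 10^+1.33 + 10^-0.32)
   = 1 / (1 + 21.380 + 0.47863) = 1/22.858 = 0.04375
[CO3²⁻] = α₂ × DIC = 0.04375 × 1.73 = 0.0757 mmol/kg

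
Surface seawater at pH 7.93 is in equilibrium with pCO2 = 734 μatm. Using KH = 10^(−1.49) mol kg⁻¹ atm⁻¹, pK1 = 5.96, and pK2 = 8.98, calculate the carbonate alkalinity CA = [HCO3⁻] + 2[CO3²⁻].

[CO2*] = KH · pCO2 = 10^(−1.49) × 734×10^-6 = 2.375×10^-5 mol/kg
α₀ = 1/(1 + K1/[H⁺] + K1K2/[H⁺]²) = 1/(1 + 10^+1.97 + 10^+0.92) = 0.009742
DIC = [CO2*]/α₀ = 2.375×10^-5 / 0.009742 = 2.438 mmol/kg
CA = (α₁ + 2α₂)·DIC = (0.9092 + 2×0.08103) × 2.438 = 2.61 mmol/kg

CA = 2.61 mmol/kg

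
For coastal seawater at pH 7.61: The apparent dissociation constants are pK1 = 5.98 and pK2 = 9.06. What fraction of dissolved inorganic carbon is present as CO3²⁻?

α₂ = 1 / (1 + [H⁺]/K2 + [H⁺]²/(K1K2)) = 1 / (1 + 10^+1.45 + 10^-0.18)
   = 1 / (1 + 28.184 + 0.66069) = 1/29.845 = 0.03351

α₂ = 0.0335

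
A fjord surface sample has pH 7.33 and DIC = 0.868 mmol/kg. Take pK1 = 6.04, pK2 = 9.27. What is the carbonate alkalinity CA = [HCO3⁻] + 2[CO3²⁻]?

CA = 0.835 mmol/kg

CA = [HCO3⁻] + 2[CO3²⁻] = (α₁ + 2α₂)·DIC
At pH 7.33: [H⁺]/K1 = 10^-1.29 = 0.051286, K2/[H⁺] = 10^-1.94 = 0.011482
α₁ = 1/(1 + 0.051286 + 0.011482) = 1/1.0628 = 0.9409; α₂ = α₁·K2/[H⁺] = 0.01080
α₁ + 2α₂ = 0.9625
CA = 0.9625 × 0.868 = 0.835 mmol/kg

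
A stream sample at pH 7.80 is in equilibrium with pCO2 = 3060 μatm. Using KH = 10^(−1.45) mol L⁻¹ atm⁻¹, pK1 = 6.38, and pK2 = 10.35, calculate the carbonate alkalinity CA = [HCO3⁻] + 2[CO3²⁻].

[CO2*] = KH · pCO2 = 10^(−1.45) × 3060×10^-6 = 1.086×10^-4 mol/L
α₀ = 1/(1 + K1/[H⁺] + K1K2/[H⁺]²) = 1/(1 + 10^+1.42 + 10^-1.13) = 0.03653
DIC = [CO2*]/α₀ = 1.086×10^-4 / 0.03653 = 2.972 mmol/L
CA = (α₁ + 2α₂)·DIC = (0.9608 + 2×0.002708) × 2.972 = 2.87 mmol/L

CA = 2.87 mmol/L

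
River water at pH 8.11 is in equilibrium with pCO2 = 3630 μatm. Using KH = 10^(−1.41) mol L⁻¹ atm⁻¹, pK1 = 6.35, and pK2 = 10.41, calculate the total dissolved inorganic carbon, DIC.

DIC = 8.31 mmol/L

[CO2*] = KH · pCO2 = 10^(−1.41) × 3630×10^-6 = 1.412×10^-4 mol/L
α₀ = 1/(1 + K1/[H⁺] + K1K2/[H⁺]²) = 1/(1 + 10^+1.76 + 10^-0.54) = 0.01700
DIC = [CO2*]/α₀ = 1.412×10^-4 / 0.01700 = 8.31 mmol/L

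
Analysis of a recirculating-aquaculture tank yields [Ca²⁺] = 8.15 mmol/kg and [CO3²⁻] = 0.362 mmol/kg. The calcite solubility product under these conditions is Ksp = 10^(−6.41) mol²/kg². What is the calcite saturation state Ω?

Ksp = 10^(−6.41) = 3.890×10^-7
Ω = [Ca²⁺][CO3²⁻]/Ksp = (8.15×10^-3)(0.362×10^-3) / 3.890×10^-7 = 7.58

Ω = 7.58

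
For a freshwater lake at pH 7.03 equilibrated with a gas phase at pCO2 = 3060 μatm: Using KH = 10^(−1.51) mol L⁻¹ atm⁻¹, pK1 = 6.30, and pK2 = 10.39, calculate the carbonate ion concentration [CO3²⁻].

[CO3²⁻] = 0.222 μmol/L

[CO2*] = KH · pCO2 = 10^(−1.51) × 3060×10^-6 = 9.456×10^-5 mol/L
α₀ = 1/(1 + K1/[H⁺] + K1K2/[H⁺]²) = 1/(1 + 10^+0.73 + 10^-2.63) = 0.1569
DIC = [CO2*]/α₀ = 9.456×10^-5 / 0.1569 = 0.6026 mmol/L
[CO3²⁻] = α₂·DIC; α₂ = 0.0003679, so [CO3²⁻] = 0.0003679 × 0.6026 = 0.000222 mmol/L = 0.222 μmol/L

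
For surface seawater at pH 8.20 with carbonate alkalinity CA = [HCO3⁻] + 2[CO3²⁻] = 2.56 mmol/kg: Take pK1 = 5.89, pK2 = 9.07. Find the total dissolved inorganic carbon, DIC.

CA = [HCO3⁻] + 2[CO3²⁻] = (α₁ + 2α₂)·DIC
At pH 8.20: [H⁺]/K1 = 10^-2.31 = 0.0048978, K2/[H⁺] = 10^-0.87 = 0.13490
α₁ = 1/(1 + 0.0048978 + 0.13490) = 1/1.1398 = 0.8774; α₂ = α₁·K2/[H⁺] = 0.1184
α₁ + 2α₂ = 1.1141
DIC = CA / (α₁ + 2α₂) = 2.56 / 1.1141 = 2.30 mmol/kg

DIC = 2.30 mmol/kg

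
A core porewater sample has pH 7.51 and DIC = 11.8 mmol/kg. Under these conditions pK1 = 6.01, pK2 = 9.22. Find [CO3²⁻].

α₂ = 1 / (1 + [H⁺]/K2 + [H⁺]²/(K1K2)) = 1 / (1 + 10^+1.71 + 10^+0.21)
   = 1 / (1 + 51.286 + 1.6218) = 1/53.908 = 0.01855
[CO3²⁻] = α₂ × DIC = 0.01855 × 11.8 = 0.219 mmol/kg

[CO3²⁻] = 0.219 mmol/kg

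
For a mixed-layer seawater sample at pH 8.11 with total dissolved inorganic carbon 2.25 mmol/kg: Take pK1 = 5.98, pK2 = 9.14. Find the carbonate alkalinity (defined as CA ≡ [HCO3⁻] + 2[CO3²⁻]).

CA = 2.43 mmol/kg

CA = [HCO3⁻] + 2[CO3²⁻] = (α₁ + 2α₂)·DIC
At pH 8.11: [H⁺]/K1 = 10^-2.13 = 0.0074131, K2/[H⁺] = 10^-1.03 = 0.093325
α₁ = 1/(1 + 0.0074131 + 0.093325) = 1/1.1007 = 0.9085; α₂ = α₁·K2/[H⁺] = 0.08478
α₁ + 2α₂ = 1.0780
CA = 1.0780 × 2.25 = 2.43 mmol/kg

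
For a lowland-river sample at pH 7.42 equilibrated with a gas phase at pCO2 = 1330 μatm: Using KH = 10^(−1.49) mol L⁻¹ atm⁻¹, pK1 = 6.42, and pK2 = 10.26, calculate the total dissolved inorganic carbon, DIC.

[CO2*] = KH · pCO2 = 10^(−1.49) × 1330×10^-6 = 4.304×10^-5 mol/L
α₀ = 1/(1 + K1/[H⁺] + K1K2/[H⁺]²) = 1/(1 + 10^+1.00 + 10^-1.84) = 0.09079
DIC = [CO2*]/α₀ = 4.304×10^-5 / 0.09079 = 0.474 mmol/L

DIC = 0.474 mmol/L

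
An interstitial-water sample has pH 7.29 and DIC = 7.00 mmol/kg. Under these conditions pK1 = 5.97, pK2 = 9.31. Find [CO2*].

α₀ = 1 / (1 + K1/[H⁺] + K1K2/[H⁺]²) = 1 / (1 + 10^+1.32 + 10^-0.70)
   = 1 / (1 + 20.893 + 0.19953) = 1/22.092 = 0.04526
[CO2*] = α₀ × DIC = 0.04526 × 7.00 = 0.317 mmol/kg

[CO2*] = 0.317 mmol/kg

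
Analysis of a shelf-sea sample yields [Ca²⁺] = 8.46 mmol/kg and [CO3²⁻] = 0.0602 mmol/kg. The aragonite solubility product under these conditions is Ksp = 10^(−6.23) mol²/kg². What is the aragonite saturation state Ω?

Ω = 0.865

Ksp = 10^(−6.23) = 5.888×10^-7
Ω = [Ca²⁺][CO3²⁻]/Ksp = (8.46×10^-3)(0.0602×10^-3) / 5.888×10^-7 = 0.865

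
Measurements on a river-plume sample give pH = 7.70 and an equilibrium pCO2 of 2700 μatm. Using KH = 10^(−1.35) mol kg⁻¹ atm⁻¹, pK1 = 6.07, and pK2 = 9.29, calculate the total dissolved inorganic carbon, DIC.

DIC = 5.40 mmol/kg

[CO2*] = KH · pCO2 = 10^(−1.35) × 2700×10^-6 = 1.206×10^-4 mol/kg
α₀ = 1/(1 + K1/[H⁺] + K1K2/[H⁺]²) = 1/(1 + 10^+1.63 + 10^+0.04) = 0.02234
DIC = [CO2*]/α₀ = 1.206×10^-4 / 0.02234 = 5.40 mmol/kg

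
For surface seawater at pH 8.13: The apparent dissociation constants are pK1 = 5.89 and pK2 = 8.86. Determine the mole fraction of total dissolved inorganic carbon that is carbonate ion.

α₂ = 0.156

α₂ = 1 / (1 + [H⁺]/K2 + [H⁺]²/(K1K2)) = 1 / (1 + 10^+0.73 + 10^-1.51)
   = 1 / (1 + 5.3703 + 0.030903) = 1/6.4012 = 0.1562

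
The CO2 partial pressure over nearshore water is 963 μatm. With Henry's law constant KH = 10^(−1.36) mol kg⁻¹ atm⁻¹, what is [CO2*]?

[CO2*] = 42.0 μmol/kg

KH = 10^(−1.36) = 4.365×10^-2 mol kg⁻¹ atm⁻¹
[CO2*] = KH · pCO2 = 4.365×10^-2 × 963×10^-6 atm = 4.20×10^-5 mol/kg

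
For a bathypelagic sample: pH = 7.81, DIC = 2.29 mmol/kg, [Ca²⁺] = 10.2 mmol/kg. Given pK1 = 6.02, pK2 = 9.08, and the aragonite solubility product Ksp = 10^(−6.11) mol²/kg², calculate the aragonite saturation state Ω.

Ω = 1.51

α₂ = 1 / (1 + [H⁺]/K2 + [H⁺]²/(K1K2)) = 1 / (1 + 10^+1.27 + 10^-0.52)
   = 1 / (1 + 18.621 + 0.30200) = 1/19.923 = 0.05019
[CO3²⁻] = α₂ × DIC = 0.05019 × 2.29 = 0.1149 mmol/kg
Ksp = 10^(−6.11) = 7.762×10^-7
Ω = [Ca²⁺][CO3²⁻]/Ksp = (10.2×10^-3)(1.149×10^-4) / 7.762×10^-7 = 1.51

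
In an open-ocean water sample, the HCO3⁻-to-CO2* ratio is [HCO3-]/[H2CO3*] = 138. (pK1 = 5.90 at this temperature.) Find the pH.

pH = 8.04

From K1 = [H⁺][HCO3-]/[H2CO3*]:  pH = pK1 + log₁₀([HCO3-]/[H2CO3*])
log₁₀(138) = +2.140
pH = 5.90 + (+2.140) = 8.04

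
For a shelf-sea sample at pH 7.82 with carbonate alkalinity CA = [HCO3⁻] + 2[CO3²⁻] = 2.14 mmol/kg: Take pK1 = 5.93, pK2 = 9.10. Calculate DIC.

CA = [HCO3⁻] + 2[CO3²⁻] = (α₁ + 2α₂)·DIC
At pH 7.82: [H⁺]/K1 = 10^-1.89 = 0.012882, K2/[H⁺] = 10^-1.28 = 0.052481
α₁ = 1/(1 + 0.012882 + 0.052481) = 1/1.0654 = 0.9386; α₂ = α₁·K2/[H⁺] = 0.04926
α₁ + 2α₂ = 1.0372
DIC = CA / (α₁ + 2α₂) = 2.14 / 1.0372 = 2.06 mmol/kg

DIC = 2.06 mmol/kg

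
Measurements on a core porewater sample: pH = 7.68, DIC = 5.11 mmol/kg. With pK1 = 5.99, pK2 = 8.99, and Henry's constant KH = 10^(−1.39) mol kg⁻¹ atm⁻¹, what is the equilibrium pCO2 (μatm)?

α₀ = 1 / (1 + K1/[H⁺] + K1K2/[H⁺]²) = 1 / (1 + 10^+1.69 + 10^+0.38)
   = 1 / (1 + 48.978 + 2.3988) = 1/52.377 = 0.01909
[CO2*] = α₀ × DIC = 0.01909 × 5.11 = 0.09756 mmol/kg
pCO2 = [CO2*]/KH = 9.756×10^-5 / 4.074×10^-2 = 2390 μatm

pCO2 = 2390 μatm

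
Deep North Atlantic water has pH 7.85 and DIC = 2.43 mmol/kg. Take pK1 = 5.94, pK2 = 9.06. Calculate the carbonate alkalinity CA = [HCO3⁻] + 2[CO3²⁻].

CA = 2.54 mmol/kg

CA = [HCO3⁻] + 2[CO3²⁻] = (α₁ + 2α₂)·DIC
At pH 7.85: [H⁺]/K1 = 10^-1.91 = 0.012303, K2/[H⁺] = 10^-1.21 = 0.061660
α₁ = 1/(1 + 0.012303 + 0.061660) = 1/1.0740 = 0.9311; α₂ = α₁·K2/[H⁺] = 0.05741
α₁ + 2α₂ = 1.0460
CA = 1.0460 × 2.43 = 2.54 mmol/kg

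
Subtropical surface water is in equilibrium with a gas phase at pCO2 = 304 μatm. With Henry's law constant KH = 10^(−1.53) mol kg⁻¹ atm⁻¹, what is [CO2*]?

KH = 10^(−1.53) = 2.951×10^-2 mol kg⁻¹ atm⁻¹
[CO2*] = KH · pCO2 = 2.951×10^-2 × 304×10^-6 atm = 8.97×10^-6 mol/kg

[CO2*] = 8.97 μmol/kg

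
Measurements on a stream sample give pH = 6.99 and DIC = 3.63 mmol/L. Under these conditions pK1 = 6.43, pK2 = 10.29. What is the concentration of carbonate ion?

α₂ = 1 / (1 + [H⁺]/K2 + [H⁺]²/(K1K2)) = 1 / (1 + 10^+3.30 + 10^+2.74)
   = 1 / (1 + 1995.3 + 549.54) = 1/2545.8 = 0.0003928
[CO3²⁻] = α₂ × DIC = 0.0003928 × 3.63 = 0.00143 mmol/L = 1.43 μmol/L

[CO3²⁻] = 1.43 μmol/L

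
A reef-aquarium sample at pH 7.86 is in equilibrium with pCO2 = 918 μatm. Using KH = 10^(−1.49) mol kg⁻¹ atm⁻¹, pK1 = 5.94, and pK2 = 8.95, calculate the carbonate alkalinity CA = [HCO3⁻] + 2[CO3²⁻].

[CO2*] = KH · pCO2 = 10^(−1.49) × 918×10^-6 = 2.971×10^-5 mol/kg
α₀ = 1/(1 + K1/[H⁺] + K1K2/[H⁺]²) = 1/(1 + 10^+1.92 + 10^+0.83) = 0.01100
DIC = [CO2*]/α₀ = 2.971×10^-5 / 0.01100 = 2.701 mmol/kg
CA = (α₁ + 2α₂)·DIC = (0.9147 + 2×0.07435) × 2.701 = 2.87 mmol/kg

CA = 2.87 mmol/kg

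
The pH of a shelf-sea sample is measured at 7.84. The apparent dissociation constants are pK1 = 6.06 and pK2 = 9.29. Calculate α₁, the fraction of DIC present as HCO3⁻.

α₁ = 0.951

α₁ = 1 / (1 + [H⁺]/K1 + K2/[H⁺]) = 1 / (1 + 10^-1.78 + 10^-1.45)
   = 1 / (1 + 0.016596 + 0.035481) = 1/1.0521 = 0.9505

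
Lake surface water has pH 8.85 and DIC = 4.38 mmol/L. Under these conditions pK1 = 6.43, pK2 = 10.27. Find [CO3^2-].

α₂ = 1 / (1 + [H⁺]/K2 + [H⁺]²/(K1K2)) = 1 / (1 + 10^+1.42 + 10^-1.00)
   = 1 / (1 + 26.303 + 0.10000) = 1/27.403 = 0.03649
[CO3²⁻] = α₂ × DIC = 0.03649 × 4.38 = 0.160 mmol/L

[CO3²⁻] = 0.160 mmol/L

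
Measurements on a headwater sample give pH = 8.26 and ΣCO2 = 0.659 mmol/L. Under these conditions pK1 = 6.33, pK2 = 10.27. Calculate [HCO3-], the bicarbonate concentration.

[HCO3⁻] = 0.645 mmol/L

α₁ = 1 / (1 + [H⁺]/K1 + K2/[H⁺]) = 1 / (1 + 10^-1.93 + 10^-2.01)
   = 1 / (1 + 0.011749 + 0.0097724) = 1/1.0215 = 0.9789
[HCO3⁻] = α₁ × DIC = 0.9789 × 0.659 = 0.645 mmol/L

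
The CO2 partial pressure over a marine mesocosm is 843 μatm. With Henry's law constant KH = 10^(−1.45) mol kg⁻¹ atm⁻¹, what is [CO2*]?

[CO2*] = 29.9 μmol/kg

KH = 10^(−1.45) = 3.548×10^-2 mol kg⁻¹ atm⁻¹
[CO2*] = KH · pCO2 = 3.548×10^-2 × 843×10^-6 atm = 2.99×10^-5 mol/kg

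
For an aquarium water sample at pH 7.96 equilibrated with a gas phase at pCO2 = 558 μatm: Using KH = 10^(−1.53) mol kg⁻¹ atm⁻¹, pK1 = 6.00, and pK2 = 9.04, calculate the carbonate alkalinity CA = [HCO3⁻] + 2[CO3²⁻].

[CO2*] = KH · pCO2 = 10^(−1.53) × 558×10^-6 = 1.647×10^-5 mol/kg
α₀ = 1/(1 + K1/[H⁺] + K1K2/[H⁺]²) = 1/(1 + 10^+1.96 + 10^+0.88) = 0.01002
DIC = [CO2*]/α₀ = 1.647×10^-5 / 0.01002 = 1.643 mmol/kg
CA = (α₁ + 2α₂)·DIC = (0.9140 + 2×0.07602) × 1.643 = 1.75 mmol/kg

CA = 1.75 mmol/kg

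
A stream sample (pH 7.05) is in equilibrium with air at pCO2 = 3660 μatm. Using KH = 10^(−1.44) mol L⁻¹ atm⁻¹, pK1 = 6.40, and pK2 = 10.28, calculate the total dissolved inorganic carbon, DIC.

DIC = 0.727 mmol/L

[CO2*] = KH · pCO2 = 10^(−1.44) × 3660×10^-6 = 1.329×10^-4 mol/L
α₀ = 1/(1 + K1/[H⁺] + K1K2/[H⁺]²) = 1/(1 + 10^+0.65 + 10^-2.58) = 0.1828
DIC = [CO2*]/α₀ = 1.329×10^-4 / 0.1828 = 0.727 mmol/L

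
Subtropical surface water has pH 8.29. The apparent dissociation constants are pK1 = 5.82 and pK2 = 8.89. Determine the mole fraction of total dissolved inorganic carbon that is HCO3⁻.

α₁ = 0.797

α₁ = 1 / (1 + [H⁺]/K1 + K2/[H⁺]) = 1 / (1 + 10^-2.47 + 10^-0.60)
   = 1 / (1 + 0.0033884 + 0.25119) = 1/1.2546 = 0.7971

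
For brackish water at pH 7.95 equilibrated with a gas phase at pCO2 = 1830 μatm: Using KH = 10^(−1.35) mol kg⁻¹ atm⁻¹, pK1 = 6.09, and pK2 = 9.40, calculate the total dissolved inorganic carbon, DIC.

DIC = 6.21 mmol/kg

[CO2*] = KH · pCO2 = 10^(−1.35) × 1830×10^-6 = 8.174×10^-5 mol/kg
α₀ = 1/(1 + K1/[H⁺] + K1K2/[H⁺]²) = 1/(1 + 10^+1.86 + 10^+0.41) = 0.01316
DIC = [CO2*]/α₀ = 8.174×10^-5 / 0.01316 = 6.21 mmol/kg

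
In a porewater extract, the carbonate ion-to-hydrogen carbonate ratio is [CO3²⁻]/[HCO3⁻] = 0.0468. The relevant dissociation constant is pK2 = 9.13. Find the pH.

pH = 7.80

From K2 = [H⁺][CO3²⁻]/[HCO3⁻]:  pH = pK2 + log₁₀([CO3²⁻]/[HCO3⁻])
log₁₀(0.0468) = -1.330
pH = 9.13 + (-1.330) = 7.80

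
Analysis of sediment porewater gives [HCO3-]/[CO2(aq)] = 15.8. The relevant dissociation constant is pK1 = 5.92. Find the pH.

pH = 7.12

From K1 = [H⁺][HCO3-]/[CO2(aq)]:  pH = pK1 + log₁₀([HCO3-]/[CO2(aq)])
log₁₀(15.8) = +1.199
pH = 5.92 + (+1.199) = 7.12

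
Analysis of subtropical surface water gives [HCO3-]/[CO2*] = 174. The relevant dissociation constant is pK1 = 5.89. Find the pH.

pH = 8.13

From K1 = [H⁺][HCO3-]/[CO2*]:  pH = pK1 + log₁₀([HCO3-]/[CO2*])
log₁₀(174) = +2.241
pH = 5.89 + (+2.241) = 8.13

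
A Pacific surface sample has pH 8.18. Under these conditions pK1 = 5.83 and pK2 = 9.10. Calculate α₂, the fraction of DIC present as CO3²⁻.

α₂ = 0.107

α₂ = 1 / (1 + [H⁺]/K2 + [H⁺]²/(K1K2)) = 1 / (1 + 10^+0.92 + 10^-1.43)
   = 1 / (1 + 8.3176 + 0.037154) = 1/9.3548 = 0.1069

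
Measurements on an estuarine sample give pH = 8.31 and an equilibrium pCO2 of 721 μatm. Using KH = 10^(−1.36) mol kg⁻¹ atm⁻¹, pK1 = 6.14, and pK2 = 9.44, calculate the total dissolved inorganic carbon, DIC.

[CO2*] = KH · pCO2 = 10^(−1.36) × 721×10^-6 = 3.147×10^-5 mol/kg
α₀ = 1/(1 + K1/[H⁺] + K1K2/[H⁺]²) = 1/(1 + 10^+2.17 + 10^+1.04) = 0.006255
DIC = [CO2*]/α₀ = 3.147×10^-5 / 0.006255 = 5.03 mmol/kg

DIC = 5.03 mmol/kg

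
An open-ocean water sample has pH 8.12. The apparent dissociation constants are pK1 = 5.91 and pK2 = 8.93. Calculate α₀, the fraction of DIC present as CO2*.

α₀ = 0.00531

α₀ = 1 / (1 + K1/[H⁺] + K1K2/[H⁺]²) = 1 / (1 + 10^+2.21 + 10^+1.40)
   = 1 / (1 + 162.18 + 25.119) = 1/188.30 = 0.005311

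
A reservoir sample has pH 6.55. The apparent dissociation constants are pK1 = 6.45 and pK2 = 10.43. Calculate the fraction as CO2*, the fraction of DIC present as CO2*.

α₀ = 0.443

α₀ = 1 / (1 + K1/[H⁺] + K1K2/[H⁺]²) = 1 / (1 + 10^+0.10 + 10^-3.78)
   = 1 / (1 + 1.2589 + 0.00016596) = 1/2.2591 = 0.4427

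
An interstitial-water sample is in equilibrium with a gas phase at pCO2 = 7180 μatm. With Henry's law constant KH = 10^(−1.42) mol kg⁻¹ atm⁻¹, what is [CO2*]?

KH = 10^(−1.42) = 3.802×10^-2 mol kg⁻¹ atm⁻¹
[CO2*] = KH · pCO2 = 3.802×10^-2 × 7180×10^-6 atm = 2.73×10^-4 mol/kg

[CO2*] = 273 μmol/kg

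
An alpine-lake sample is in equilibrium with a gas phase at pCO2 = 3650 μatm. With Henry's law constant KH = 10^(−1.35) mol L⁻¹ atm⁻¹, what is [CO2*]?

[CO2*] = 163 μmol/L

KH = 10^(−1.35) = 4.467×10^-2 mol L⁻¹ atm⁻¹
[CO2*] = KH · pCO2 = 4.467×10^-2 × 3650×10^-6 atm = 1.63×10^-4 mol/L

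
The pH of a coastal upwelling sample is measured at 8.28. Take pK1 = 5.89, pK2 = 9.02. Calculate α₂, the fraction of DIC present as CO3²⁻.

α₂ = 0.153

α₂ = 1 / (1 + [H⁺]/K2 + [H⁺]²/(K1K2)) = 1 / (1 + 10^+0.74 + 10^-1.65)
   = 1 / (1 + 5.4954 + 0.022387) = 1/6.5178 = 0.1534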